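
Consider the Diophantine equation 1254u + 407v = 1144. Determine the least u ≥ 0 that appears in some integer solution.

10

gcd(1254, 407):
  1254 = 3×407 + 33
  407 = 12×33 + 11
  33 = 3×11
so gcd(1254, 407) = 11.
11 divides 1144, so solutions exist.
Back-substitute for Bézout coefficients:
  11 = 407 - 12×33
  ... = 1254×(-12) + 407×(37)
Scale by 1144/11 = 104: (u₀, v₀) = (-1248, 3848).
General solution: u = -1248 + 37t, v = 3848 - 114t for integer t.
u ≥ 0: smallest is -1248 mod 37 = 10 (at t = 34), with v = -28.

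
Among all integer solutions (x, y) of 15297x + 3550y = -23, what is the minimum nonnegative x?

1741

gcd(15297, 3550):
  15297 = 4*3550 + 1097
  3550 = 3*1097 + 259
  1097 = 4*259 + 61
  259 = 4*61 + 15
  61 = 4*15 + 1
  15 = 15*1
so gcd(15297, 3550) = 1.
1 divides -23, so solutions exist.
Back-substitute for Bézout coefficients:
  1 = 61 - 4*15
  ... = 15297*(233) + 3550*(-1004)
Scale by -23/1 = -23: (x₀, y₀) = (-5359, 23092).
General solution: x = -5359 + 3550t, y = 23092 - 15297t for integer t.
x ≥ 0: smallest is -5359 mod 3550 = 1741 (at t = 2), with y = -7502.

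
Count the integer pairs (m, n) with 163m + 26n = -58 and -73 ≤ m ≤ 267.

13

gcd(163, 26):
  163 = 6*26 + 7
  26 = 3*7 + 5
  7 = 1*5 + 2
  5 = 2*2 + 1
  2 = 2*1
so gcd(163, 26) = 1.
Back-substitute for Bézout coefficients:
  1 = 5 - 2*2
  ... = 163*(-11) + 26*(69)
Scale by -58: particular solution (638, -4002); reduce m mod 26: (14, -90).
General solution: m = 14 + 26t, n = -90 - 163t for integer t.
-73 ≤ 14 + 26t ≤ 267 gives t ∈ [-3, 9], which is 13 values.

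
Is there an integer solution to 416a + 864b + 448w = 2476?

gcd(864, 416) = 32  (864 = 2·416 + 32, 416 = 13·32).
gcd(32, 448) = 32.
32 does not divide 2476 (remainder 12), so no integer solutions.

no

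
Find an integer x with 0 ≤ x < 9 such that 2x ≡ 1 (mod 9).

gcd(9, 2):
  9 = 4·2 + 1
  2 = 2·1
so gcd(9, 2) = 1.
Back-substitute for Bézout coefficients:
  1 = 9 - 4·2
  ... = 2·(-4) + 9·(1)
So 2·-4 ≡ 1 (mod 9), and -4 mod 9 = 5.

5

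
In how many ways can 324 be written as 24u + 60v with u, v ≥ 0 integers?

gcd(60, 24):
  60 = 2×24 + 12
  24 = 2×12
so gcd(60, 24) = 12.
Back-substitute for Bézout coefficients:
  12 = 60 - 2×24
  ... = 24×(-2) + 60×(1)
Scale by 27: one solution is (-54, 27). Reduce u mod 5: (1, 5).
General: u = 1 + 5t, v = 5 - 2t.
u ≥ 0 ⇒ t ≥ 0; v ≥ 0 ⇒ t ≤ 2. So t ∈ [0, 2]: 3 solutions.

3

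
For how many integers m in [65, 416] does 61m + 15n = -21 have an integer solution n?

gcd(61, 15):
  61 = 4*15 + 1
  15 = 15*1
so gcd(61, 15) = 1.
Back-substitute for Bézout coefficients:
  1 = 61 - 4*15
  ... = 61*(1) + 15*(-4)
Scale by -21: particular solution (-21, 84); reduce m mod 15: (9, -38).
General solution: m = 9 + 15t, n = -38 - 61t for integer t.
65 ≤ 9 + 15t ≤ 416 gives t ∈ [4, 27], which is 24 values.

24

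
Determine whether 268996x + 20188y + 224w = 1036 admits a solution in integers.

gcd(268996, 20188) = 28  (268996 = 13·20188 + 6552, 20188 = 3·6552 + 532, 6552 = 12·532 + 168, 532 = 3·168 + 28, 168 = 6·28).
gcd(28, 224) = 28.
28 divides 1036, so integer solutions exist.

yes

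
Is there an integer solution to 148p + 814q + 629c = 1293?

no

gcd(814, 148) = 74.
gcd(74, 629) = 37.
37 does not divide 1293 (remainder 35), so no integer solutions.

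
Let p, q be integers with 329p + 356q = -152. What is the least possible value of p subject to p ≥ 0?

32

gcd(356, 329):
  356 = 1·329 + 27
  329 = 12·27 + 5
  27 = 5·5 + 2
  5 = 2·2 + 1
  2 = 2·1
so gcd(356, 329) = 1.
1 divides -152, so solutions exist.
Back-substitute for Bézout coefficients:
  1 = 5 - 2·2
  ... = 329·(145) + 356·(-134)
Scale by -152/1 = -152: (p₀, q₀) = (-22040, 20368).
General solution: p = -22040 + 356t, q = 20368 - 329t for integer t.
p ≥ 0: smallest is -22040 mod 356 = 32 (at t = 62), with q = -30.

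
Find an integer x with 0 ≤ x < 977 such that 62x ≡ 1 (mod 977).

gcd(977, 62):
  977 = 15·62 + 47
  62 = 1·47 + 15
  47 = 3·15 + 2
  15 = 7·2 + 1
  2 = 2·1
so gcd(977, 62) = 1.
Back-substitute for Bézout coefficients:
  1 = 15 - 7·2
  ... = 62·(457) + 977·(-29)
So 62·457 ≡ 1 (mod 977), and 457 mod 977 = 457.

457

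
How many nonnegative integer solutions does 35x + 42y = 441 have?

2

gcd(42, 35):
  42 = 1·35 + 7
  35 = 5·7
so gcd(42, 35) = 7.
Back-substitute for Bézout coefficients:
  7 = 42 - 1·35
  ... = 35·(-1) + 42·(1)
Scale by 63: one solution is (-63, 63). Reduce x mod 6: (3, 8).
General: x = 3 + 6t, y = 8 - 5t.
x ≥ 0 ⇒ t ≥ 0; y ≥ 0 ⇒ t ≤ 1. So t ∈ [0, 1]: 2 solutions.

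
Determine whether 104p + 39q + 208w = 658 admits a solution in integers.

gcd(104, 39) = 13.
gcd(13, 208) = 13.
13 does not divide 658 (remainder 8), so no integer solutions.

no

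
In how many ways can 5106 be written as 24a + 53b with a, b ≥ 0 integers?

gcd(53, 24):
  53 = 2·24 + 5
  24 = 4·5 + 4
  5 = 1·4 + 1
  4 = 4·1
so gcd(53, 24) = 1.
Back-substitute for Bézout coefficients:
  1 = 5 - 1·4
  ... = 24·(-11) + 53·(5)
Scale by 5106: one solution is (-56166, 25530). Reduce a mod 53: (14, 90).
General: a = 14 + 53t, b = 90 - 24t.
a ≥ 0 ⇒ t ≥ 0; b ≥ 0 ⇒ t ≤ 3. So t ∈ [0, 3]: 4 solutions.

4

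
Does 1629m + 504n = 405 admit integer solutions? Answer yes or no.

gcd(1629, 504) = 9  (1629 = 3·504 + 117, 504 = 4·117 + 36, 117 = 3·36 + 9, 36 = 4·9).
9 divides 405, so integer solutions exist.

yes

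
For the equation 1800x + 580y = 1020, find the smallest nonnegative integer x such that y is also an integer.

gcd(1800, 580) = 20.
20 divides 1020, so solutions exist.
By Bézout, 1800×(10) + 580×(-31) = 20.
Scale by 1020/20 = 51: (x₀, y₀) = (510, -1581).
General solution: x = 510 + 29t, y = -1581 - 90t for integer t.
x ≥ 0: smallest is 510 mod 29 = 17 (at t = -17), with y = -51.

17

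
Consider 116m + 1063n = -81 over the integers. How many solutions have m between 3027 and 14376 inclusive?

gcd(1063, 116) = 1  (1063 = 9·116 + 19, 116 = 6·19 + 2, 19 = 9·2 + 1, 2 = 2·1).
Back-substituting, 116·(-504) + 1063·(55) = 1.
Scale by -81: particular solution (40824, -4455); reduce m mod 1063: (430, -47).
General solution: m = 430 + 1063t, n = -47 - 116t for integer t.
3027 ≤ 430 + 1063t ≤ 14376 gives t ∈ [3, 13], which is 11 values.

11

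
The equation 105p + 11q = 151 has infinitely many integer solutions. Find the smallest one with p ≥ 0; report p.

5

gcd(105, 11):
  105 = 9·11 + 6
  11 = 1·6 + 5
  6 = 1·5 + 1
  5 = 5·1
so gcd(105, 11) = 1.
1 divides 151, so solutions exist.
Back-substitute for Bézout coefficients:
  1 = 6 - 1·5
  ... = 105·(2) + 11·(-19)
Scale by 151/1 = 151: (p₀, q₀) = (302, -2869).
General solution: p = 302 + 11t, q = -2869 - 105t for integer t.
p ≥ 0: smallest is 302 mod 11 = 5 (at t = -27), with q = -34.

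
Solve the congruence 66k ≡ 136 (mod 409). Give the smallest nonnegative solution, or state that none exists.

126

gcd(409, 66):
  409 = 6·66 + 13
  66 = 5·13 + 1
  13 = 13·1
so gcd(409, 66) = 1.
1 divides 136, so solutions exist.
Back-substitute for Bézout coefficients:
  1 = 66 - 5·13
  ... = 66·(31) + 409·(-5)
So 66·(31) ≡ 1 (mod 409); multiply by 136: k ≡ 4216 (mod 409).
Smallest nonnegative: k = 4216 mod 409 = 126.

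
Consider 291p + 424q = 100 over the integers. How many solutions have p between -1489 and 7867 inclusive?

gcd(424, 291) = 1.
By Bézout, 291·(51) + 424·(-35) = 1.
Particular solution: (12, -8).
General solution: p = 12 + 424t, q = -8 - 291t for integer t.
-1489 ≤ 12 + 424t ≤ 7867 gives t ∈ [-3, 18], which is 22 values.

22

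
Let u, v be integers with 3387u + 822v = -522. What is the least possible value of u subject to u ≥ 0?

194

gcd(3387, 822):
  3387 = 4*822 + 99
  822 = 8*99 + 30
  99 = 3*30 + 9
  30 = 3*9 + 3
  9 = 3*3
so gcd(3387, 822) = 3.
3 divides -522, so solutions exist.
Back-substitute for Bézout coefficients:
  3 = 30 - 3*9
  ... = 3387*(-83) + 822*(342)
Scale by -522/3 = -174: (u₀, v₀) = (14442, -59508).
General solution: u = 14442 + 274t, v = -59508 - 1129t for integer t.
u ≥ 0: smallest is 14442 mod 274 = 194 (at t = -52), with v = -800.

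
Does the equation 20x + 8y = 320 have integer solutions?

gcd(20, 8):
  20 = 2*8 + 4
  8 = 2*4
so gcd(20, 8) = 4.
4 divides 320, so integer solutions exist.

yes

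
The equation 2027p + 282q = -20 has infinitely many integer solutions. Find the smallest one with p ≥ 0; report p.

122

gcd(2027, 282) = 1  (2027 = 7·282 + 53, 282 = 5·53 + 17, 53 = 3·17 + 2, 17 = 8·2 + 1, 2 = 2·1).
1 divides -20, so solutions exist.
Back-substituting, 2027·(-133) + 282·(956) = 1.
Scale by -20/1 = -20: (p₀, q₀) = (2660, -19120).
General solution: p = 2660 + 282t, q = -19120 - 2027t for integer t.
p ≥ 0: smallest is 2660 mod 282 = 122 (at t = -9), with q = -877.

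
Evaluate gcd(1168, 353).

1

gcd(1168, 353):
  1168 = 3·353 + 109
  353 = 3·109 + 26
  109 = 4·26 + 5
  26 = 5·5 + 1
  5 = 5·1
so gcd(1168, 353) = 1.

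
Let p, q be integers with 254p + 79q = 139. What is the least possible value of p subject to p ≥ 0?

50

gcd(254, 79):
  254 = 3·79 + 17
  79 = 4·17 + 11
  17 = 1·11 + 6
  11 = 1·6 + 5
  6 = 1·5 + 1
  5 = 5·1
so gcd(254, 79) = 1.
1 divides 139, so solutions exist.
Back-substitute for Bézout coefficients:
  1 = 6 - 1·5
  ... = 254·(14) + 79·(-45)
Scale by 139/1 = 139: (p₀, q₀) = (1946, -6255).
General solution: p = 1946 + 79t, q = -6255 - 254t for integer t.
p ≥ 0: smallest is 1946 mod 79 = 50 (at t = -24), with q = -159.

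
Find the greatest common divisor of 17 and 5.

gcd(17, 5):
  17 = 3×5 + 2
  5 = 2×2 + 1
  2 = 2×1
so gcd(17, 5) = 1.

1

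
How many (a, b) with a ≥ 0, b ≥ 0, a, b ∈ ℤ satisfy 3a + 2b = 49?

8

gcd(3, 2) = 1.
By Bézout, 3·(1) + 2·(-1) = 1.
One solution: (1, 23).
General: a = 1 + 2t, b = 23 - 3t.
a ≥ 0 ⇒ t ≥ 0; b ≥ 0 ⇒ t ≤ 7. So t ∈ [0, 7]: 8 solutions.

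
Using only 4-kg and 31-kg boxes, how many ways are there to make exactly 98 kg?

Need nonnegative integers with 4j + 31k = 98.
gcd(4, 31) = 1, and 4·(8) + 31·(-1) = 1.
So (j₀, k₀) = (784, -98); general j = 784 + 31t, k = -98 - 4t.
j ≥ 0 ⇒ t ≥ -25; k ≥ 0 ⇒ t ≤ -25. That's 1 value of t.

1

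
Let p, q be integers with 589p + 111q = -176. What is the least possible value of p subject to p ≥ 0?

34

gcd(589, 111):
  589 = 5*111 + 34
  111 = 3*34 + 9
  34 = 3*9 + 7
  9 = 1*7 + 2
  7 = 3*2 + 1
  2 = 2*1
so gcd(589, 111) = 1.
1 divides -176, so solutions exist.
Back-substitute for Bézout coefficients:
  1 = 7 - 3*2
  ... = 589*(49) + 111*(-260)
Scale by -176/1 = -176: (p₀, q₀) = (-8624, 45760).
General solution: p = -8624 + 111t, q = 45760 - 589t for integer t.
p ≥ 0: smallest is -8624 mod 111 = 34 (at t = 78), with q = -182.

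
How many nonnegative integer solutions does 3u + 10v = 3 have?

gcd(10, 3) = 1.
By Bézout, 3×(-3) + 10×(1) = 1.
One solution: (1, 0).
General: u = 1 + 10t, v = 0 - 3t.
u ≥ 0 ⇒ t ≥ 0; v ≥ 0 ⇒ t ≤ 0. So t ∈ [0, 0]: 1 solution.

1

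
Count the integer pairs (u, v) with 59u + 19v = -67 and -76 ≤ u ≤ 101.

gcd(59, 19):
  59 = 3×19 + 2
  19 = 9×2 + 1
  2 = 2×1
so gcd(59, 19) = 1.
Back-substitute for Bézout coefficients:
  1 = 19 - 9×2
  ... = 59×(-9) + 19×(28)
Scale by -67: particular solution (603, -1876); reduce u mod 19: (14, -47).
General solution: u = 14 + 19t, v = -47 - 59t for integer t.
-76 ≤ 14 + 19t ≤ 101 gives t ∈ [-4, 4], which is 9 values.

9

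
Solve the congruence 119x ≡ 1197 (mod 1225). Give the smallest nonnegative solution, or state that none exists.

gcd(1225, 119) = 7  (1225 = 10·119 + 35, 119 = 3·35 + 14, 35 = 2·14 + 7, 14 = 2·7).
7 divides 1197, so solutions exist.
Back-substituting, 119·(-72) + 1225·(7) = 7.
So 119·(-72) ≡ 7 (mod 1225); multiply by 171: x ≡ -12312 (mod 175).
Smallest nonnegative: x = -12312 mod 175 = 113.

113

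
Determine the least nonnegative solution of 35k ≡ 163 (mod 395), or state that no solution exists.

no solution

gcd(395, 35):
  395 = 11×35 + 10
  35 = 3×10 + 5
  10 = 2×5
so gcd(395, 35) = 5.
5 does not divide 163, so the congruence has no solution.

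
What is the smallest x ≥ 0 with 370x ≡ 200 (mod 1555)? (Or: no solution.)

93

gcd(1555, 370) = 5  (1555 = 4*370 + 75, 370 = 4*75 + 70, 75 = 1*70 + 5, 70 = 14*5).
5 divides 200, so solutions exist.
Back-substituting, 370*(-21) + 1555*(5) = 5.
So 370*(-21) ≡ 5 (mod 1555); multiply by 40: x ≡ -840 (mod 311).
Smallest nonnegative: x = -840 mod 311 = 93.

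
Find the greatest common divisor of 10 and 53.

gcd(53, 10) = 1  (53 = 5*10 + 3, 10 = 3*3 + 1, 3 = 3*1).

1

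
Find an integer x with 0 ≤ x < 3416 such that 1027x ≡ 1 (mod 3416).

gcd(3416, 1027) = 1.
By Bézout, 1027*(-1397) + 3416*(420) = 1.
So 1027*-1397 ≡ 1 (mod 3416), and -1397 mod 3416 = 2019.

2019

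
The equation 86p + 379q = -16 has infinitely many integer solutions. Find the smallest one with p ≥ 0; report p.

gcd(379, 86) = 1  (379 = 4·86 + 35, 86 = 2·35 + 16, 35 = 2·16 + 3, 16 = 5·3 + 1, 3 = 3·1).
1 divides -16, so solutions exist.
Back-substituting, 86·(119) + 379·(-27) = 1.
Scale by -16/1 = -16: (p₀, q₀) = (-1904, 432).
General solution: p = -1904 + 379t, q = 432 - 86t for integer t.
p ≥ 0: smallest is -1904 mod 379 = 370 (at t = 6), with q = -84.

370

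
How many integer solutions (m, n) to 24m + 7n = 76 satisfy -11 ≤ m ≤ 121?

19

gcd(24, 7):
  24 = 3*7 + 3
  7 = 2*3 + 1
  3 = 3*1
so gcd(24, 7) = 1.
Back-substitute for Bézout coefficients:
  1 = 7 - 2*3
  ... = 24*(-2) + 7*(7)
Scale by 76: particular solution (-152, 532); reduce m mod 7: (2, 4).
General solution: m = 2 + 7t, n = 4 - 24t for integer t.
-11 ≤ 2 + 7t ≤ 121 gives t ∈ [-1, 17], which is 19 values.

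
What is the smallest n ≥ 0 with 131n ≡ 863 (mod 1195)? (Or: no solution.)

1083

gcd(1195, 131):
  1195 = 9×131 + 16
  131 = 8×16 + 3
  16 = 5×3 + 1
  3 = 3×1
so gcd(1195, 131) = 1.
1 divides 863, so solutions exist.
Back-substitute for Bézout coefficients:
  1 = 16 - 5×3
  ... = 131×(-374) + 1195×(41)
So 131×(-374) ≡ 1 (mod 1195); multiply by 863: n ≡ -322762 (mod 1195).
Smallest nonnegative: n = -322762 mod 1195 = 1083.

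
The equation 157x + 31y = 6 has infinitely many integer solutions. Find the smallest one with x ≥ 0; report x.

gcd(157, 31):
  157 = 5×31 + 2
  31 = 15×2 + 1
  2 = 2×1
so gcd(157, 31) = 1.
1 divides 6, so solutions exist.
Back-substitute for Bézout coefficients:
  1 = 31 - 15×2
  ... = 157×(-15) + 31×(76)
Scale by 6/1 = 6: (x₀, y₀) = (-90, 456).
General solution: x = -90 + 31t, y = 456 - 157t for integer t.
x ≥ 0: smallest is -90 mod 31 = 3 (at t = 3), with y = -15.

3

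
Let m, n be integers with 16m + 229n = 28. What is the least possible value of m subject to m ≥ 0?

gcd(229, 16):
  229 = 14×16 + 5
  16 = 3×5 + 1
  5 = 5×1
so gcd(229, 16) = 1.
1 divides 28, so solutions exist.
Back-substitute for Bézout coefficients:
  1 = 16 - 3×5
  ... = 16×(43) + 229×(-3)
Scale by 28/1 = 28: (m₀, n₀) = (1204, -84).
General solution: m = 1204 + 229t, n = -84 - 16t for integer t.
m ≥ 0: smallest is 1204 mod 229 = 59 (at t = -5), with n = -4.

59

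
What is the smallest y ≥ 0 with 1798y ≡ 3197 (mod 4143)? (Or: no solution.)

3230

gcd(4143, 1798):
  4143 = 2·1798 + 547
  1798 = 3·547 + 157
  547 = 3·157 + 76
  157 = 2·76 + 5
  76 = 15·5 + 1
  5 = 5·1
so gcd(4143, 1798) = 1.
1 divides 3197, so solutions exist.
Back-substitute for Bézout coefficients:
  1 = 76 - 15·5
  ... = 1798·(-818) + 4143·(355)
So 1798·(-818) ≡ 1 (mod 4143); multiply by 3197: y ≡ -2615146 (mod 4143).
Smallest nonnegative: y = -2615146 mod 4143 = 3230.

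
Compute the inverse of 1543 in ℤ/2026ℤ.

1401

gcd(2026, 1543) = 1  (2026 = 1×1543 + 483, 1543 = 3×483 + 94, 483 = 5×94 + 13, 94 = 7×13 + 3, 13 = 4×3 + 1, 3 = 3×1).
Back-substituting, 1543×(-625) + 2026×(476) = 1.
So 1543×-625 ≡ 1 (mod 2026), and -625 mod 2026 = 1401.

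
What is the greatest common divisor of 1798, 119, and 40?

1

gcd(1798, 119) = 1  (1798 = 15·119 + 13, 119 = 9·13 + 2, 13 = 6·2 + 1, 2 = 2·1).
gcd(1, 40) = 1.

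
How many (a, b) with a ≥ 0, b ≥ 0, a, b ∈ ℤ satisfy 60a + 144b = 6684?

10

gcd(144, 60) = 12.
By Bézout, 60×(5) + 144×(-2) = 12.
One solution: (1, 46).
General: a = 1 + 12t, b = 46 - 5t.
a ≥ 0 ⇒ t ≥ 0; b ≥ 0 ⇒ t ≤ 9. So t ∈ [0, 9]: 10 solutions.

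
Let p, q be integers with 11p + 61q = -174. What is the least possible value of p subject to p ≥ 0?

gcd(61, 11):
  61 = 5·11 + 6
  11 = 1·6 + 5
  6 = 1·5 + 1
  5 = 5·1
so gcd(61, 11) = 1.
1 divides -174, so solutions exist.
Back-substitute for Bézout coefficients:
  1 = 6 - 1·5
  ... = 11·(-11) + 61·(2)
Scale by -174/1 = -174: (p₀, q₀) = (1914, -348).
General solution: p = 1914 + 61t, q = -348 - 11t for integer t.
p ≥ 0: smallest is 1914 mod 61 = 23 (at t = -31), with q = -7.

23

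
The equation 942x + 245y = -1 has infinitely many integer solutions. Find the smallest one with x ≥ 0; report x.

gcd(942, 245):
  942 = 3·245 + 207
  245 = 1·207 + 38
  207 = 5·38 + 17
  38 = 2·17 + 4
  17 = 4·4 + 1
  4 = 4·1
so gcd(942, 245) = 1.
1 divides -1, so solutions exist.
Back-substitute for Bézout coefficients:
  1 = 17 - 4·4
  ... = 942·(58) + 245·(-223)
Scale by -1/1 = -1: (x₀, y₀) = (-58, 223).
General solution: x = -58 + 245t, y = 223 - 942t for integer t.
x ≥ 0: smallest is -58 mod 245 = 187 (at t = 1), with y = -719.

187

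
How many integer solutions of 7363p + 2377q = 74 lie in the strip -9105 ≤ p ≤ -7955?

gcd(7363, 2377) = 1.
By Bézout, 7363*(-584) + 2377*(1809) = 1.
Particular solution: (1947, -6031).
General solution: p = 1947 + 2377t, q = -6031 - 7363t for integer t.
-9105 ≤ 1947 + 2377t ≤ -7955 gives t ∈ [-4, -5], which is 0 values.

0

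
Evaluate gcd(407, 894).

1

gcd(894, 407) = 1  (894 = 2*407 + 80, 407 = 5*80 + 7, 80 = 11*7 + 3, 7 = 2*3 + 1, 3 = 3*1).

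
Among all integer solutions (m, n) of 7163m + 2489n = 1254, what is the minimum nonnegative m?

45

gcd(7163, 2489):
  7163 = 2*2489 + 2185
  2489 = 1*2185 + 304
  2185 = 7*304 + 57
  304 = 5*57 + 19
  57 = 3*19
so gcd(7163, 2489) = 19.
19 divides 1254, so solutions exist.
Back-substitute for Bézout coefficients:
  19 = 304 - 5*57
  ... = 7163*(-41) + 2489*(118)
Scale by 1254/19 = 66: (m₀, n₀) = (-2706, 7788).
General solution: m = -2706 + 131t, n = 7788 - 377t for integer t.
m ≥ 0: smallest is -2706 mod 131 = 45 (at t = 21), with n = -129.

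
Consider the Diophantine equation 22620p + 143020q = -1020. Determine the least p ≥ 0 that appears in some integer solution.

gcd(143020, 22620) = 20  (143020 = 6*22620 + 7300, 22620 = 3*7300 + 720, 7300 = 10*720 + 100, 720 = 7*100 + 20, 100 = 5*20).
20 divides -1020, so solutions exist.
Back-substituting, 22620*(1391) + 143020*(-220) = 20.
Scale by -1020/20 = -51: (p₀, q₀) = (-70941, 11220).
General solution: p = -70941 + 7151t, q = 11220 - 1131t for integer t.
p ≥ 0: smallest is -70941 mod 7151 = 569 (at t = 10), with q = -90.

569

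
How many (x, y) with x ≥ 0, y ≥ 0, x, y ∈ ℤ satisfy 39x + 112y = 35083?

gcd(112, 39):
  112 = 2×39 + 34
  39 = 1×34 + 5
  34 = 6×5 + 4
  5 = 1×4 + 1
  4 = 4×1
so gcd(112, 39) = 1.
Back-substitute for Bézout coefficients:
  1 = 5 - 1×4
  ... = 39×(23) + 112×(-8)
Scale by 35083: one solution is (806909, -280664). Reduce x mod 112: (61, 292).
General: x = 61 + 112t, y = 292 - 39t.
x ≥ 0 ⇒ t ≥ 0; y ≥ 0 ⇒ t ≤ 7. So t ∈ [0, 7]: 8 solutions.

8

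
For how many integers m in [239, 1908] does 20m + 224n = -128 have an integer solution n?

gcd(224, 20):
  224 = 11*20 + 4
  20 = 5*4
so gcd(224, 20) = 4.
Back-substitute for Bézout coefficients:
  4 = 224 - 11*20
  ... = 20*(-11) + 224*(1)
Scale by -32: particular solution (352, -32); reduce m mod 56: (16, -2).
General solution: m = 16 + 56t, n = -2 - 5t for integer t.
239 ≤ 16 + 56t ≤ 1908 gives t ∈ [4, 33], which is 30 values.

30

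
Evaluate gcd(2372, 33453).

1

gcd(33453, 2372):
  33453 = 14×2372 + 245
  2372 = 9×245 + 167
  245 = 1×167 + 78
  167 = 2×78 + 11
  78 = 7×11 + 1
  11 = 11×1
so gcd(33453, 2372) = 1.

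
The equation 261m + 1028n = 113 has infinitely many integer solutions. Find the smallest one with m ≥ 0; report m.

gcd(1028, 261) = 1  (1028 = 3*261 + 245, 261 = 1*245 + 16, 245 = 15*16 + 5, 16 = 3*5 + 1, 5 = 5*1).
1 divides 113, so solutions exist.
Back-substituting, 261*(193) + 1028*(-49) = 1.
Scale by 113/1 = 113: (m₀, n₀) = (21809, -5537).
General solution: m = 21809 + 1028t, n = -5537 - 261t for integer t.
m ≥ 0: smallest is 21809 mod 1028 = 221 (at t = -21), with n = -56.

221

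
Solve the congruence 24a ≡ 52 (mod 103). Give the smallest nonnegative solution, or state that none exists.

88

gcd(103, 24) = 1  (103 = 4·24 + 7, 24 = 3·7 + 3, 7 = 2·3 + 1, 3 = 3·1).
1 divides 52, so solutions exist.
Back-substituting, 24·(-30) + 103·(7) = 1.
So 24·(-30) ≡ 1 (mod 103); multiply by 52: a ≡ -1560 (mod 103).
Smallest nonnegative: a = -1560 mod 103 = 88.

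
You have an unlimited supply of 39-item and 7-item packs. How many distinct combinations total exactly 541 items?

2

Need nonnegative integers with 39j + 7k = 541.
gcd(39, 7) = 1, and 39·(2) + 7·(-11) = 1.
So (j₀, k₀) = (1082, -5951); general j = 1082 + 7t, k = -5951 - 39t.
j ≥ 0 ⇒ t ≥ -154; k ≥ 0 ⇒ t ≤ -153. That's 2 values of t.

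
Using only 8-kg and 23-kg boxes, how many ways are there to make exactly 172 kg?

1

Need nonnegative integers with 8j + 23k = 172.
gcd(8, 23) = 1, and 8·(3) + 23·(-1) = 1.
So (j₀, k₀) = (516, -172); general j = 516 + 23t, k = -172 - 8t.
j ≥ 0 ⇒ t ≥ -22; k ≥ 0 ⇒ t ≤ -22. That's 1 value of t.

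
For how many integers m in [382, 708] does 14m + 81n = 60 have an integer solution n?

gcd(81, 14) = 1  (81 = 5×14 + 11, 14 = 1×11 + 3, 11 = 3×3 + 2, 3 = 1×2 + 1, 2 = 2×1).
Back-substituting, 14×(29) + 81×(-5) = 1.
Scale by 60: particular solution (1740, -300); reduce m mod 81: (39, -6).
General solution: m = 39 + 81t, n = -6 - 14t for integer t.
382 ≤ 39 + 81t ≤ 708 gives t ∈ [5, 8], which is 4 values.

4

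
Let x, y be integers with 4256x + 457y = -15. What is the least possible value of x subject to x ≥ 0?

gcd(4256, 457):
  4256 = 9·457 + 143
  457 = 3·143 + 28
  143 = 5·28 + 3
  28 = 9·3 + 1
  3 = 3·1
so gcd(4256, 457) = 1.
1 divides -15, so solutions exist.
Back-substitute for Bézout coefficients:
  1 = 28 - 9·3
  ... = 4256·(-147) + 457·(1369)
Scale by -15/1 = -15: (x₀, y₀) = (2205, -20535).
General solution: x = 2205 + 457t, y = -20535 - 4256t for integer t.
x ≥ 0: smallest is 2205 mod 457 = 377 (at t = -4), with y = -3511.

377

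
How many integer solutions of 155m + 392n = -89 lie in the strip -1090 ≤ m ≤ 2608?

gcd(392, 155):
  392 = 2*155 + 82
  155 = 1*82 + 73
  82 = 1*73 + 9
  73 = 8*9 + 1
  9 = 9*1
so gcd(392, 155) = 1.
Back-substitute for Bézout coefficients:
  1 = 73 - 8*9
  ... = 155*(43) + 392*(-17)
Scale by -89: particular solution (-3827, 1513); reduce m mod 392: (93, -37).
General solution: m = 93 + 392t, n = -37 - 155t for integer t.
-1090 ≤ 93 + 392t ≤ 2608 gives t ∈ [-3, 6], which is 10 values.

10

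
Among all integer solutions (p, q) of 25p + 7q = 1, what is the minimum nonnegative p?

gcd(25, 7) = 1  (25 = 3×7 + 4, 7 = 1×4 + 3, 4 = 1×3 + 1, 3 = 3×1).
1 divides 1, so solutions exist.
Back-substituting, 25×(2) + 7×(-7) = 1.
Scale by 1/1 = 1: (p₀, q₀) = (2, -7).
General solution: p = 2 + 7t, q = -7 - 25t for integer t.
p ≥ 0: smallest is 2 mod 7 = 2 (at t = 0), with q = -7.

2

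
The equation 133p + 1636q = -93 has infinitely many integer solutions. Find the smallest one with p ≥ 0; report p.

gcd(1636, 133) = 1.
1 divides -93, so solutions exist.
By Bézout, 133·(-123) + 1636·(10) = 1.
Scale by -93/1 = -93: (p₀, q₀) = (11439, -930).
General solution: p = 11439 + 1636t, q = -930 - 133t for integer t.
p ≥ 0: smallest is 11439 mod 1636 = 1623 (at t = -6), with q = -132.

1623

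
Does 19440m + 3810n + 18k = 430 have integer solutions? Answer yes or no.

no

gcd(19440, 3810) = 30.
gcd(30, 18) = 6.
6 does not divide 430 (remainder 4), so no integer solutions.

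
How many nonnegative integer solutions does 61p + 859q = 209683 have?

4

gcd(859, 61) = 1  (859 = 14·61 + 5, 61 = 12·5 + 1, 5 = 5·1).
Back-substituting, 61·(169) + 859·(-12) = 1.
Scale by 209683: one solution is (35436427, -2516196). Reduce p mod 859: (100, 237).
General: p = 100 + 859t, q = 237 - 61t.
p ≥ 0 ⇒ t ≥ 0; q ≥ 0 ⇒ t ≤ 3. So t ∈ [0, 3]: 4 solutions.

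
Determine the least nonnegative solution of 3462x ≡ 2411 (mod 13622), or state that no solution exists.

no solution

gcd(13622, 3462) = 2.
2 does not divide 2411, so the congruence has no solution.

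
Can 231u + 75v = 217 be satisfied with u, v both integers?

gcd(231, 75):
  231 = 3·75 + 6
  75 = 12·6 + 3
  6 = 2·3
so gcd(231, 75) = 3.
3 does not divide 217 (remainder 1), so no integer solutions.

no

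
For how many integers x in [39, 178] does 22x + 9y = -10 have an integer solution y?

gcd(22, 9) = 1.
By Bézout, 22×(-2) + 9×(5) = 1.
Particular solution: (2, -6).
General solution: x = 2 + 9t, y = -6 - 22t for integer t.
39 ≤ 2 + 9t ≤ 178 gives t ∈ [5, 19], which is 15 values.

15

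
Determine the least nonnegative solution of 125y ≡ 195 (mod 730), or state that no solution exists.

95

gcd(730, 125) = 5.
5 divides 195, so solutions exist.
By Bézout, 125×(-35) + 730×(6) = 5.
So 125×(-35) ≡ 5 (mod 730); multiply by 39: y ≡ -1365 (mod 146).
Smallest nonnegative: y = -1365 mod 146 = 95.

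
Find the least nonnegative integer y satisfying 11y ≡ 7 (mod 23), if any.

gcd(23, 11):
  23 = 2·11 + 1
  11 = 11·1
so gcd(23, 11) = 1.
1 divides 7, so solutions exist.
Back-substitute for Bézout coefficients:
  1 = 23 - 2·11
  ... = 11·(-2) + 23·(1)
So 11·(-2) ≡ 1 (mod 23); multiply by 7: y ≡ -14 (mod 23).
Smallest nonnegative: y = -14 mod 23 = 9.

9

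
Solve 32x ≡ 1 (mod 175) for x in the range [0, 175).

93

gcd(175, 32):
  175 = 5×32 + 15
  32 = 2×15 + 2
  15 = 7×2 + 1
  2 = 2×1
so gcd(175, 32) = 1.
Back-substitute for Bézout coefficients:
  1 = 15 - 7×2
  ... = 32×(-82) + 175×(15)
So 32×-82 ≡ 1 (mod 175), and -82 mod 175 = 93.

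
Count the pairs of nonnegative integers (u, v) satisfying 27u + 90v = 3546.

gcd(90, 27):
  90 = 3×27 + 9
  27 = 3×9
so gcd(90, 27) = 9.
Back-substitute for Bézout coefficients:
  9 = 90 - 3×27
  ... = 27×(-3) + 90×(1)
Scale by 394: one solution is (-1182, 394). Reduce u mod 10: (8, 37).
General: u = 8 + 10t, v = 37 - 3t.
u ≥ 0 ⇒ t ≥ 0; v ≥ 0 ⇒ t ≤ 12. So t ∈ [0, 12]: 13 solutions.

13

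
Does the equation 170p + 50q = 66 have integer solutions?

gcd(170, 50) = 10  (170 = 3·50 + 20, 50 = 2·20 + 10, 20 = 2·10).
10 does not divide 66 (remainder 6), so no integer solutions.

no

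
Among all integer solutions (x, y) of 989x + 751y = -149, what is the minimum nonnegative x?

621

gcd(989, 751) = 1.
1 divides -149, so solutions exist.
By Bézout, 989·(142) + 751·(-187) = 1.
Scale by -149/1 = -149: (x₀, y₀) = (-21158, 27863).
General solution: x = -21158 + 751t, y = 27863 - 989t for integer t.
x ≥ 0: smallest is -21158 mod 751 = 621 (at t = 29), with y = -818.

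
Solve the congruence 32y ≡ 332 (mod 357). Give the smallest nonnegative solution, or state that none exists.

55

gcd(357, 32):
  357 = 11*32 + 5
  32 = 6*5 + 2
  5 = 2*2 + 1
  2 = 2*1
so gcd(357, 32) = 1.
1 divides 332, so solutions exist.
Back-substitute for Bézout coefficients:
  1 = 5 - 2*2
  ... = 32*(-145) + 357*(13)
So 32*(-145) ≡ 1 (mod 357); multiply by 332: y ≡ -48140 (mod 357).
Smallest nonnegative: y = -48140 mod 357 = 55.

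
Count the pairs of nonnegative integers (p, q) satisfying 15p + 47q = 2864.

4

gcd(47, 15) = 1.
By Bézout, 15*(22) + 47*(-7) = 1.
One solution: (28, 52).
General: p = 28 + 47t, q = 52 - 15t.
p ≥ 0 ⇒ t ≥ 0; q ≥ 0 ⇒ t ≤ 3. So t ∈ [0, 3]: 4 solutions.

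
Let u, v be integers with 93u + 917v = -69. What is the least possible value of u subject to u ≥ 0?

88

gcd(917, 93):
  917 = 9·93 + 80
  93 = 1·80 + 13
  80 = 6·13 + 2
  13 = 6·2 + 1
  2 = 2·1
so gcd(917, 93) = 1.
1 divides -69, so solutions exist.
Back-substitute for Bézout coefficients:
  1 = 13 - 6·2
  ... = 93·(424) + 917·(-43)
Scale by -69/1 = -69: (u₀, v₀) = (-29256, 2967).
General solution: u = -29256 + 917t, v = 2967 - 93t for integer t.
u ≥ 0: smallest is -29256 mod 917 = 88 (at t = 32), with v = -9.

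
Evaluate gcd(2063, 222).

gcd(2063, 222):
  2063 = 9·222 + 65
  222 = 3·65 + 27
  65 = 2·27 + 11
  27 = 2·11 + 5
  11 = 2·5 + 1
  5 = 5·1
so gcd(2063, 222) = 1.

1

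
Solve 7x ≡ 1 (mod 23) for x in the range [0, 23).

gcd(23, 7) = 1  (23 = 3×7 + 2, 7 = 3×2 + 1, 2 = 2×1).
Back-substituting, 7×(10) + 23×(-3) = 1.
So 7×10 ≡ 1 (mod 23), and 10 mod 23 = 10.

10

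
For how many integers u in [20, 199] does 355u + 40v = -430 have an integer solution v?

gcd(355, 40):
  355 = 8·40 + 35
  40 = 1·35 + 5
  35 = 7·5
so gcd(355, 40) = 5.
Back-substitute for Bézout coefficients:
  5 = 40 - 1·35
  ... = 355·(-1) + 40·(9)
Scale by -86: particular solution (86, -774); reduce u mod 8: (6, -64).
General solution: u = 6 + 8t, v = -64 - 71t for integer t.
20 ≤ 6 + 8t ≤ 199 gives t ∈ [2, 24], which is 23 values.

23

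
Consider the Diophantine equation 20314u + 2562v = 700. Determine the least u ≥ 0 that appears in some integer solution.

151

gcd(20314, 2562):
  20314 = 7·2562 + 2380
  2562 = 1·2380 + 182
  2380 = 13·182 + 14
  182 = 13·14
so gcd(20314, 2562) = 14.
14 divides 700, so solutions exist.
Back-substitute for Bézout coefficients:
  14 = 2380 - 13·182
  ... = 20314·(14) + 2562·(-111)
Scale by 700/14 = 50: (u₀, v₀) = (700, -5550).
General solution: u = 700 + 183t, v = -5550 - 1451t for integer t.
u ≥ 0: smallest is 700 mod 183 = 151 (at t = -3), with v = -1197.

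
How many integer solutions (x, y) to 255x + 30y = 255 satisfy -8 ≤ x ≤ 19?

gcd(255, 30) = 15.
By Bézout, 255·(1) + 30·(-8) = 15.
Particular solution: (1, 0).
General solution: x = 1 + 2t, y = 0 - 17t for integer t.
-8 ≤ 1 + 2t ≤ 19 gives t ∈ [-4, 9], which is 14 values.

14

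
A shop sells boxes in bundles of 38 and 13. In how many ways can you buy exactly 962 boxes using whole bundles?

2

Need nonnegative integers with 38j + 13k = 962.
gcd(38, 13) = 1, and 38·(-1) + 13·(3) = 1.
So (j₀, k₀) = (-962, 2886); general j = -962 + 13t, k = 2886 - 38t.
j ≥ 0 ⇒ t ≥ 74; k ≥ 0 ⇒ t ≤ 75. That's 2 values of t.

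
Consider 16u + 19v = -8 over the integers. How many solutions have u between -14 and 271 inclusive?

gcd(19, 16) = 1.
By Bézout, 16*(6) + 19*(-5) = 1.
Particular solution: (9, -8).
General solution: u = 9 + 19t, v = -8 - 16t for integer t.
-14 ≤ 9 + 19t ≤ 271 gives t ∈ [-1, 13], which is 15 values.

15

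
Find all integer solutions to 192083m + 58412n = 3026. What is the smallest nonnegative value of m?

3138

gcd(192083, 58412):
  192083 = 3·58412 + 16847
  58412 = 3·16847 + 7871
  16847 = 2·7871 + 1105
  7871 = 7·1105 + 136
  1105 = 8·136 + 17
  136 = 8·17
so gcd(192083, 58412) = 17.
17 divides 3026, so solutions exist.
Back-substitute for Bézout coefficients:
  17 = 1105 - 8·136
  ... = 192083·(423) + 58412·(-1391)
Scale by 3026/17 = 178: (m₀, n₀) = (75294, -247598).
General solution: m = 75294 + 3436t, n = -247598 - 11299t for integer t.
m ≥ 0: smallest is 75294 mod 3436 = 3138 (at t = -21), with n = -10319.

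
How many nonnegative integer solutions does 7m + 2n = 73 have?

gcd(7, 2) = 1.
By Bézout, 7×(1) + 2×(-3) = 1.
One solution: (1, 33).
General: m = 1 + 2t, n = 33 - 7t.
m ≥ 0 ⇒ t ≥ 0; n ≥ 0 ⇒ t ≤ 4. So t ∈ [0, 4]: 5 solutions.

5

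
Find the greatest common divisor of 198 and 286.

gcd(286, 198):
  286 = 1×198 + 88
  198 = 2×88 + 22
  88 = 4×22
so gcd(286, 198) = 22.

22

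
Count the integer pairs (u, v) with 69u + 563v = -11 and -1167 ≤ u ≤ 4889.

gcd(563, 69) = 1  (563 = 8*69 + 11, 69 = 6*11 + 3, 11 = 3*3 + 2, 3 = 1*2 + 1, 2 = 2*1).
Back-substituting, 69*(204) + 563*(-25) = 1.
Scale by -11: particular solution (-2244, 275); reduce u mod 563: (8, -1).
General solution: u = 8 + 563t, v = -1 - 69t for integer t.
-1167 ≤ 8 + 563t ≤ 4889 gives t ∈ [-2, 8], which is 11 values.

11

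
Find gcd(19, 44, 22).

gcd(44, 19) = 1  (44 = 2*19 + 6, 19 = 3*6 + 1, 6 = 6*1).
gcd(1, 22) = 1.

1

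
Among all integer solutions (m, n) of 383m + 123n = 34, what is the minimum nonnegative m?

20

gcd(383, 123) = 1.
1 divides 34, so solutions exist.
By Bézout, 383·(44) + 123·(-137) = 1.
Scale by 34/1 = 34: (m₀, n₀) = (1496, -4658).
General solution: m = 1496 + 123t, n = -4658 - 383t for integer t.
m ≥ 0: smallest is 1496 mod 123 = 20 (at t = -12), with n = -62.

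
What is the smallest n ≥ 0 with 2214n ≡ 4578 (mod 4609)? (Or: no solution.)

gcd(4609, 2214):
  4609 = 2*2214 + 181
  2214 = 12*181 + 42
  181 = 4*42 + 13
  42 = 3*13 + 3
  13 = 4*3 + 1
  3 = 3*1
so gcd(4609, 2214) = 1.
1 divides 4578, so solutions exist.
Back-substitute for Bézout coefficients:
  1 = 13 - 4*3
  ... = 2214*(-1426) + 4609*(685)
So 2214*(-1426) ≡ 1 (mod 4609); multiply by 4578: n ≡ -6528228 (mod 4609).
Smallest nonnegative: n = -6528228 mod 4609 = 2725.

2725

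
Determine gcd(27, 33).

gcd(33, 27):
  33 = 1×27 + 6
  27 = 4×6 + 3
  6 = 2×3
so gcd(33, 27) = 3.

3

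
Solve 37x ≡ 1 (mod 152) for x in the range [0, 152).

gcd(152, 37) = 1  (152 = 4·37 + 4, 37 = 9·4 + 1, 4 = 4·1).
Back-substituting, 37·(37) + 152·(-9) = 1.
So 37·37 ≡ 1 (mod 152), and 37 mod 152 = 37.

37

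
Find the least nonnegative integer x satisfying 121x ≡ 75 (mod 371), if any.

111

gcd(371, 121) = 1.
1 divides 75, so solutions exist.
By Bézout, 121×(46) + 371×(-15) = 1.
So 121×(46) ≡ 1 (mod 371); multiply by 75: x ≡ 3450 (mod 371).
Smallest nonnegative: x = 3450 mod 371 = 111.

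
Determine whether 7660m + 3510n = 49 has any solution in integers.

no

gcd(7660, 3510) = 10  (7660 = 2×3510 + 640, 3510 = 5×640 + 310, 640 = 2×310 + 20, 310 = 15×20 + 10, 20 = 2×10).
10 does not divide 49 (remainder 9), so no integer solutions.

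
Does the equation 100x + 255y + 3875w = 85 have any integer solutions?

gcd(255, 100) = 5  (255 = 2×100 + 55, 100 = 1×55 + 45, 55 = 1×45 + 10, 45 = 4×10 + 5, 10 = 2×5).
gcd(5, 3875) = 5.
5 divides 85, so integer solutions exist.

yes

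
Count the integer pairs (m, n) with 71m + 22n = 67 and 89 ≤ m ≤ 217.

6

gcd(71, 22) = 1  (71 = 3×22 + 5, 22 = 4×5 + 2, 5 = 2×2 + 1, 2 = 2×1).
Back-substituting, 71×(9) + 22×(-29) = 1.
Scale by 67: particular solution (603, -1943); reduce m mod 22: (9, -26).
General solution: m = 9 + 22t, n = -26 - 71t for integer t.
89 ≤ 9 + 22t ≤ 217 gives t ∈ [4, 9], which is 6 values.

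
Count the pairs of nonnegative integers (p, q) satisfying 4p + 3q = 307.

gcd(4, 3):
  4 = 1×3 + 1
  3 = 3×1
so gcd(4, 3) = 1.
Back-substitute for Bézout coefficients:
  1 = 4 - 1×3
  ... = 4×(1) + 3×(-1)
Scale by 307: one solution is (307, -307). Reduce p mod 3: (1, 101).
General: p = 1 + 3t, q = 101 - 4t.
p ≥ 0 ⇒ t ≥ 0; q ≥ 0 ⇒ t ≤ 25. So t ∈ [0, 25]: 26 solutions.

26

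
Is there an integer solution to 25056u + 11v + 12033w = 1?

yes

gcd(25056, 11) = 1  (25056 = 2277×11 + 9, 11 = 1×9 + 2, 9 = 4×2 + 1, 2 = 2×1).
gcd(1, 12033) = 1.
1 divides 1, so integer solutions exist.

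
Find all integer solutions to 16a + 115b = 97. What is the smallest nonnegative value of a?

gcd(115, 16):
  115 = 7*16 + 3
  16 = 5*3 + 1
  3 = 3*1
so gcd(115, 16) = 1.
1 divides 97, so solutions exist.
Back-substitute for Bézout coefficients:
  1 = 16 - 5*3
  ... = 16*(36) + 115*(-5)
Scale by 97/1 = 97: (a₀, b₀) = (3492, -485).
General solution: a = 3492 + 115t, b = -485 - 16t for integer t.
a ≥ 0: smallest is 3492 mod 115 = 42 (at t = -30), with b = -5.

42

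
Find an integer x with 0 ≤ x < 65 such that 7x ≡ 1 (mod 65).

gcd(65, 7) = 1  (65 = 9*7 + 2, 7 = 3*2 + 1, 2 = 2*1).
Back-substituting, 7*(28) + 65*(-3) = 1.
So 7*28 ≡ 1 (mod 65), and 28 mod 65 = 28.

28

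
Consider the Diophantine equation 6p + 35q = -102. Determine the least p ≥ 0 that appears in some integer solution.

18

gcd(35, 6):
  35 = 5×6 + 5
  6 = 1×5 + 1
  5 = 5×1
so gcd(35, 6) = 1.
1 divides -102, so solutions exist.
Back-substitute for Bézout coefficients:
  1 = 6 - 1×5
  ... = 6×(6) + 35×(-1)
Scale by -102/1 = -102: (p₀, q₀) = (-612, 102).
General solution: p = -612 + 35t, q = 102 - 6t for integer t.
p ≥ 0: smallest is -612 mod 35 = 18 (at t = 18), with q = -6.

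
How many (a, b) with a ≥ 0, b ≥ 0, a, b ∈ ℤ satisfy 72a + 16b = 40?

gcd(72, 16) = 8  (72 = 4×16 + 8, 16 = 2×8).
Back-substituting, 72×(1) + 16×(-4) = 8.
Scale by 5: one solution is (5, -20). Reduce a mod 2: (1, -2).
General: a = 1 + 2t, b = -2 - 9t.
a ≥ 0 ⇒ t ≥ 0; b ≥ 0 ⇒ t ≤ -1. So t ∈ [0, -1]: 0 solutions.

0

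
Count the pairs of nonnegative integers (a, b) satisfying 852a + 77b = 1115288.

gcd(852, 77) = 1  (852 = 11*77 + 5, 77 = 15*5 + 2, 5 = 2*2 + 1, 2 = 2*1).
Back-substituting, 852*(31) + 77*(-343) = 1.
Scale by 1115288: one solution is (34573928, -382543784). Reduce a mod 77: (4, 14440).
General: a = 4 + 77t, b = 14440 - 852t.
a ≥ 0 ⇒ t ≥ 0; b ≥ 0 ⇒ t ≤ 16. So t ∈ [0, 16]: 17 solutions.

17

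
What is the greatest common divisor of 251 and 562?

gcd(562, 251):
  562 = 2×251 + 60
  251 = 4×60 + 11
  60 = 5×11 + 5
  11 = 2×5 + 1
  5 = 5×1
so gcd(562, 251) = 1.

1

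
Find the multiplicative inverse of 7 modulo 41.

6

gcd(41, 7) = 1.
By Bézout, 7*(6) + 41*(-1) = 1.
So 7*6 ≡ 1 (mod 41), and 6 mod 41 = 6.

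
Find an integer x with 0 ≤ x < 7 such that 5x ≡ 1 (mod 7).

3

gcd(7, 5):
  7 = 1*5 + 2
  5 = 2*2 + 1
  2 = 2*1
so gcd(7, 5) = 1.
Back-substitute for Bézout coefficients:
  1 = 5 - 2*2
  ... = 5*(3) + 7*(-2)
So 5*3 ≡ 1 (mod 7), and 3 mod 7 = 3.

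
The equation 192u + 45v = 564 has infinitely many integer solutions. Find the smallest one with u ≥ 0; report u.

gcd(192, 45):
  192 = 4×45 + 12
  45 = 3×12 + 9
  12 = 1×9 + 3
  9 = 3×3
so gcd(192, 45) = 3.
3 divides 564, so solutions exist.
Back-substitute for Bézout coefficients:
  3 = 12 - 1×9
  ... = 192×(4) + 45×(-17)
Scale by 564/3 = 188: (u₀, v₀) = (752, -3196).
General solution: u = 752 + 15t, v = -3196 - 64t for integer t.
u ≥ 0: smallest is 752 mod 15 = 2 (at t = -50), with v = 4.

2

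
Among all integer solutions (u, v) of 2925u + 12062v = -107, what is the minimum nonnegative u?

7365

gcd(12062, 2925):
  12062 = 4×2925 + 362
  2925 = 8×362 + 29
  362 = 12×29 + 14
  29 = 2×14 + 1
  14 = 14×1
so gcd(12062, 2925) = 1.
1 divides -107, so solutions exist.
Back-substitute for Bézout coefficients:
  1 = 29 - 2×14
  ... = 2925×(833) + 12062×(-202)
Scale by -107/1 = -107: (u₀, v₀) = (-89131, 21614).
General solution: u = -89131 + 12062t, v = 21614 - 2925t for integer t.
u ≥ 0: smallest is -89131 mod 12062 = 7365 (at t = 8), with v = -1786.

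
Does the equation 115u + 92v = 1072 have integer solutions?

gcd(115, 92) = 23  (115 = 1·92 + 23, 92 = 4·23).
23 does not divide 1072 (remainder 14), so no integer solutions.

no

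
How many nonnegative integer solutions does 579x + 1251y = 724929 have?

3

gcd(1251, 579) = 3  (1251 = 2*579 + 93, 579 = 6*93 + 21, 93 = 4*21 + 9, 21 = 2*9 + 3, 9 = 3*3).
Back-substituting, 579*(121) + 1251*(-56) = 3.
Scale by 241643: one solution is (29238803, -13532008). Reduce x mod 417: (14, 573).
General: x = 14 + 417t, y = 573 - 193t.
x ≥ 0 ⇒ t ≥ 0; y ≥ 0 ⇒ t ≤ 2. So t ∈ [0, 2]: 3 solutions.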